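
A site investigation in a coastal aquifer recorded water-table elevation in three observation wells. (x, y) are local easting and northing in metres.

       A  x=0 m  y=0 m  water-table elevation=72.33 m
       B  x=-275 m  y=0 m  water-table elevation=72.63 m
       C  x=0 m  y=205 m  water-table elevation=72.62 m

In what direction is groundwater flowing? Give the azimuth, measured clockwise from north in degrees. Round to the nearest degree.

142°

∂h/∂x = (72.63 − 72.33) / (-275 − 0) = -0.001091
∂h/∂y = (72.62 − 72.33) / (205 − 0) = +0.001415
Flow direction (−∇h) has components (+0.001091 E, -0.001415 N).
Azimuth = atan2(E, N) = atan2(+0.001091, -0.001415) = 142.4° ≈ 142°.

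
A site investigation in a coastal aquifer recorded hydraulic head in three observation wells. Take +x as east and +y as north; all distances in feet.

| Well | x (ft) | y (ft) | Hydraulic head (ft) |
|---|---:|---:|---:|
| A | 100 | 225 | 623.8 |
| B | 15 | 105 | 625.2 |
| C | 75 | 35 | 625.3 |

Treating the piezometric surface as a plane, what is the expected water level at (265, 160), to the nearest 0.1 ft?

623.2 ft

Differences from A: to B (Δx, Δy, Δh) = (-85, -120, +1.4); to C = (-25, -190, +1.5).
Determinant of the coordinate differences = (-85)·(-190) − (-25)·(-120) = 13150.
∂h/∂x = [(+1.4)·(-190) − (+1.5)·(-120)] / 13150 = -0.006540
∂h/∂y = [(-85)·(+1.5) − (-25)·(+1.4)] / 13150 = -0.007034
h(265, 160) = 623.8 + (-0.006540)·(165) + (-0.007034)·(-65) = 623.8 -1.079 +0.457 = 623.178 ft.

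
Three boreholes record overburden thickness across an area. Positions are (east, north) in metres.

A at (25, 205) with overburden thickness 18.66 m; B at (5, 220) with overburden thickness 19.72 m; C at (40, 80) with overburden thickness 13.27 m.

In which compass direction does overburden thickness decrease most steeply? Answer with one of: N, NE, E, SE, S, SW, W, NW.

Differences from A: to B (Δx, Δy, Δh) = (-20, 15, +1.06); to C = (15, -125, -5.39).
Solve a·Δx + b·Δy = Δd: det = (-20)·(-125) − 15·15 = 2275.
∂d/∂x = [(+1.06)·(-125) − (-5.39)·15] / 2275 = -0.02270
∂d/∂y = [(-20)·(-5.39) − 15·(+1.06)] / 2275 = +0.04040
Steepest decrease is along −∇f = (+0.02270 E, -0.04040 N) → southeast.

SE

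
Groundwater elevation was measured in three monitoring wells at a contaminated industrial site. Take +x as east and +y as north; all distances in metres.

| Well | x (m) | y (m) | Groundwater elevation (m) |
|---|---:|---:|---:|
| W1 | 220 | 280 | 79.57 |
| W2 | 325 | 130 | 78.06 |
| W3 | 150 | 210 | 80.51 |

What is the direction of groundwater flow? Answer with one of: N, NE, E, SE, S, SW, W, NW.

E

Taking W1 as reference: W2−W1 = (105, -150, -1.51); W3−W1 = (-70, -70, +0.94).
Determinant of the coordinate differences = 105·(-70) − (-70)·(-150) = -17850.
∂h/∂x = [(-1.51)·(-70) − (+0.94)·(-150)] / -17850 = -0.01382
∂h/∂y = [105·(+0.94) − (-70)·(-1.51)] / -17850 = +0.0003922
Flow = −∇h = (+0.01382 east, -0.0003922 north), which points east.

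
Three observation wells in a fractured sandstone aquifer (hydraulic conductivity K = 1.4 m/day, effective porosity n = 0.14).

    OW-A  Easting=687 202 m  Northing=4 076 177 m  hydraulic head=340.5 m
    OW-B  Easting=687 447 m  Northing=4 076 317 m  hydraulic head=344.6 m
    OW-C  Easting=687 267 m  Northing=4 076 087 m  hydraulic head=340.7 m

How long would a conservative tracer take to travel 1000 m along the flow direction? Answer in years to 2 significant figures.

Differences from OW-A: to OW-B (Δx, Δy, Δh) = (245, 140, +4.1); to OW-C = (65, -90, +0.2).
Solve a·Δx + b·Δy = Δh: det = 245·(-90) − 65·140 = -31150.
∂h/∂x = [(+4.1)·(-90) − (+0.2)·140] / -31150 = +0.01274
∂h/∂y = [245·(+0.2) − 65·(+4.1)] / -31150 = +0.006982
|∇h| = √(0.01274² + 0.006982²) = 0.01453
Seepage velocity v = K·i/n = 1.4 × 0.01453 / 0.14 = 0.1453 m/day.
t = 1000 / 0.1453 = 6882 days = 18.8 years.

19 years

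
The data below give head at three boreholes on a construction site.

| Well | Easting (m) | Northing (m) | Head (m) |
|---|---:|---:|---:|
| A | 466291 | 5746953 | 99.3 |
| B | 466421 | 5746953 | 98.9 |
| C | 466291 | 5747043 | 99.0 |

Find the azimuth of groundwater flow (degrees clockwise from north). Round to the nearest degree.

043°

∂h/∂x = (98.9 − 99.3) / (466421 − 466291) = -0.003077
∂h/∂y = (99.0 − 99.3) / (5747043 − 5746953) = -0.003333
Flow direction (−∇h) has components (+0.003077 E, +0.003333 N).
Azimuth = atan2(E, N) = atan2(+0.003077, +0.003333) = 42.7° ≈ 043°.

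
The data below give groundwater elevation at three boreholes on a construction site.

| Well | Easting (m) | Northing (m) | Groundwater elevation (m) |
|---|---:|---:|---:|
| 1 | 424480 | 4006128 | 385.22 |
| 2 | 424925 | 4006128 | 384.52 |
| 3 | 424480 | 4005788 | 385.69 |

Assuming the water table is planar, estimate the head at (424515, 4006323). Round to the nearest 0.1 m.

∂h/∂x = (384.52 − 385.22) / (424925 − 424480) = -0.001573
∂h/∂y = (385.69 − 385.22) / (4005788 − 4006128) = -0.001382
h(424515, 4006323) = 385.22 + (-0.001573)·(35) + (-0.001382)·(195) = 385.22 -0.055 -0.270 = 384.895 m.

384.9 m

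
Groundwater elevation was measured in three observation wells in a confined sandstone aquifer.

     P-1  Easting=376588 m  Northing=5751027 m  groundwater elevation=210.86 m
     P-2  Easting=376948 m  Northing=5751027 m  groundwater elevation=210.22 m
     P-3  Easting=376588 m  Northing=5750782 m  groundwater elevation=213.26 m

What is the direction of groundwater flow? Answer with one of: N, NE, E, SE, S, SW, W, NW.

N

∂h/∂x = (210.22 − 210.86) / (376948 − 376588) = -0.001778
∂h/∂y = (213.26 − 210.86) / (5750782 − 5751027) = -0.009796
Flow = −∇h = (+0.001778 east, +0.009796 north), which points north.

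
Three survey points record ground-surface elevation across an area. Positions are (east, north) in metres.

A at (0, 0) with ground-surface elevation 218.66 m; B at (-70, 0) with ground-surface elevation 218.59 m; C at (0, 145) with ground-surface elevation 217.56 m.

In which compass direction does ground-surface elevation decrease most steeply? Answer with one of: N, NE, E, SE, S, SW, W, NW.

∂z/∂x = (218.59 − 218.66) / (-70 − 0) = +0.0010000
∂z/∂y = (217.56 − 218.66) / (145 − 0) = -0.007586
Steepest decrease is along −∇f = (-0.0010000 E, +0.007586 N) → north.

N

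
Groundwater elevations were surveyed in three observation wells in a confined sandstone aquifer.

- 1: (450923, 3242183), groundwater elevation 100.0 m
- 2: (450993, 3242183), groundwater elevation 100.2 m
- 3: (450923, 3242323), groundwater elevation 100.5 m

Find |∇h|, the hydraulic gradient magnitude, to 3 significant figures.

0.00457

∂h/∂x = (100.2 − 100.0) / (450993 − 450923) = +0.002857
∂h/∂y = (100.5 − 100.0) / (3242323 − 3242183) = +0.003571
|∇h| = √(0.002857² + 0.003571²) = 0.004573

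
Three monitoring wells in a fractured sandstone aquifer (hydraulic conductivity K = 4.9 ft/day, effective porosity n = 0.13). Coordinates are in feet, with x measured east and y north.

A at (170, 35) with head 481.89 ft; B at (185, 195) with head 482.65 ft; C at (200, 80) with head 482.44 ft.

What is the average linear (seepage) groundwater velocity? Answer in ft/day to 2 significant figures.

0.51 ft/day

Taking A as reference: B−A = (15, 160, +0.76); C−A = (30, 45, +0.55).
Solve a·Δx + b·Δy = Δh: det = 15·45 − 30·160 = -4125.
∂h/∂x = [(+0.76)·45 − (+0.55)·160] / -4125 = +0.01304
∂h/∂y = [15·(+0.55) − 30·(+0.76)] / -4125 = +0.003527
|∇h| = √(0.01304² + 0.003527²) = 0.01351
Seepage velocity v = K·i/n = 4.9 × 0.01351 / 0.13 = 0.5092 ft/day.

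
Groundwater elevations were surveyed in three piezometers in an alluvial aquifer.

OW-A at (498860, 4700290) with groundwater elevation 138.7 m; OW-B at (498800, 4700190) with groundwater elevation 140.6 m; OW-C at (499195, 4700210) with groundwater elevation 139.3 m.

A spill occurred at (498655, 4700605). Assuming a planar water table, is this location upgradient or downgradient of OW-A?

downgradient

Differences from OW-A: to OW-B (Δx, Δy, Δh) = (-60, -100, +1.9); to OW-C = (335, -80, +0.6).
Solve a·Δx + b·Δy = Δh: det = (-60)·(-80) − 335·(-100) = 38300.
∂h/∂x = [(+1.9)·(-80) − (+0.6)·(-100)] / 38300 = -0.002402
∂h/∂y = [(-60)·(+0.6) − 335·(+1.9)] / 38300 = -0.01756
Head at (498655, 4700605) = 138.7 + (-0.002402)·(-205) + (-0.01756)·(315) = 133.66 m.
That is lower than the 138.7 m at OW-A, so the point is downgradient.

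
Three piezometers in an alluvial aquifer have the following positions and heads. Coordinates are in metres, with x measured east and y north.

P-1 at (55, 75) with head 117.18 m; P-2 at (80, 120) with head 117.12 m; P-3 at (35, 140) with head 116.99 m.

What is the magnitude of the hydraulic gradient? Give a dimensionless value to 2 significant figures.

0.0030

Taking P-1 as reference: P-2−P-1 = (25, 45, -0.06); P-3−P-1 = (-20, 65, -0.19).
Determinant of the coordinate differences = 25·65 − (-20)·45 = 2525.
∂h/∂x = [(-0.06)·65 − (-0.19)·45] / 2525 = +0.001842
∂h/∂y = [25·(-0.19) − (-20)·(-0.06)] / 2525 = -0.002356
|∇h| = √(0.001842² + -0.002356²) = 0.002991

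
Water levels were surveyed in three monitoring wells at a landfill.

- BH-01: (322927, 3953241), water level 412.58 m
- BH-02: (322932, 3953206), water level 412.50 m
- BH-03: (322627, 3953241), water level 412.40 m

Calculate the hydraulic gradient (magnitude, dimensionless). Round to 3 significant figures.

0.00245

Taking BH-01 as reference: BH-02−BH-01 = (5, -35, -0.08); BH-03−BH-01 = (-300, 0, -0.18).
Determinant of the coordinate differences = 5·0 − (-300)·(-35) = -10500.
∂h/∂x = [(-0.08)·0 − (-0.18)·(-35)] / -10500 = +0.0006000
∂h/∂y = [5·(-0.18) − (-300)·(-0.08)] / -10500 = +0.002371
|∇h| = √(0.0006000² + 0.002371²) = 0.002446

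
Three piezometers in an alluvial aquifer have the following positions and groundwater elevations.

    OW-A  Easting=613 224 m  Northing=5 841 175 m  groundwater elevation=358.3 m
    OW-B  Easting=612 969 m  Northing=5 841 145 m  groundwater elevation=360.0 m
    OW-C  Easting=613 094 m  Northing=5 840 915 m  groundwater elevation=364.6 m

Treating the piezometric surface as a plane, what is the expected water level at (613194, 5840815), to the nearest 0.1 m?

366.4 m

Three-point gradient (reference OW-A): Δ to OW-B = (-255, -30, +1.7), Δ to OW-C = (-130, -260, +6.3).
∂h/∂x = -0.004054, ∂h/∂y = -0.02220 (det = 62400).
h(613194, 5840815) = 358.3 + (-0.004054)·(-30) + (-0.02220)·(-360) = 358.3 +0.122 +7.993 = 366.415 m.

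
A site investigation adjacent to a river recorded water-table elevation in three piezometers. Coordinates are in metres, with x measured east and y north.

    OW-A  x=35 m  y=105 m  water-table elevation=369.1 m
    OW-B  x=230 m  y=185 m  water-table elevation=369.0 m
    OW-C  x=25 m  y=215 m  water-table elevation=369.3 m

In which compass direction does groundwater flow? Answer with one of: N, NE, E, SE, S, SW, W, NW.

SE

Three-point gradient (reference OW-A): Δ to OW-B = (195, 80, -0.1), Δ to OW-C = (-10, 110, +0.2).
∂h/∂x = -0.001213, ∂h/∂y = +0.001708 (det = 22250).
Flow = −∇h = (+0.001213 east, -0.001708 north), which points southeast.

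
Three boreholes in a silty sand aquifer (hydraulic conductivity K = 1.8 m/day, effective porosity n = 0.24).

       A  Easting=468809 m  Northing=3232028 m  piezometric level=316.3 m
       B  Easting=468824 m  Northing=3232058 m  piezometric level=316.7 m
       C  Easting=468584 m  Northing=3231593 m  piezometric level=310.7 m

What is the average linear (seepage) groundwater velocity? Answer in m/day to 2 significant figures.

0.28 m/day

Three-point gradient (reference A): Δ to B = (15, 30, +0.4), Δ to C = (-225, -435, -5.6).
∂h/∂x = -0.02667, ∂h/∂y = +0.02667 (det = 225).
|∇h| = √(-0.02667² + 0.02667²) = 0.03772
Seepage velocity v = K·i/n = 1.8 × 0.03772 / 0.24 = 0.2829 m/day.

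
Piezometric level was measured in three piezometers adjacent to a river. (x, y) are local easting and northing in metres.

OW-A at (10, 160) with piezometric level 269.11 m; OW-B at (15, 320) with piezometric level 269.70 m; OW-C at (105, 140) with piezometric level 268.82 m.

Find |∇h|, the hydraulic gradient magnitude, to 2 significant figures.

0.0044

Three-point gradient (reference OW-A): Δ to OW-B = (5, 160, +0.59), Δ to OW-C = (95, -20, -0.29).
∂h/∂x = -0.002261, ∂h/∂y = +0.003758 (det = -15300).
|∇h| = √(-0.002261² + 0.003758²) = 0.004386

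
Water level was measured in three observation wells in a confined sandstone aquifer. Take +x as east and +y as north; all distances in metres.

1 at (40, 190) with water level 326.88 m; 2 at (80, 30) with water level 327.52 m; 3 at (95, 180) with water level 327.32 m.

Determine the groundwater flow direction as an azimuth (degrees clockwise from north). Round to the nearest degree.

285°

With h = a·x + b·y + c and 1 as origin, the differences give:
  40·a + (-160)·b = +0.64
  55·a + (-10)·b = +0.44
Eliminate b (×(-10) and ×(-160), subtract): 8400·a = 64.000 → a = ∂h/∂x = +0.007619
Back-substitute: b = ∂h/∂y = -0.002095.
Flow direction (−∇h) has components (-0.007619 E, +0.002095 N).
Azimuth = atan2(E, N) = atan2(-0.007619, +0.002095) = 285.4° ≈ 285°.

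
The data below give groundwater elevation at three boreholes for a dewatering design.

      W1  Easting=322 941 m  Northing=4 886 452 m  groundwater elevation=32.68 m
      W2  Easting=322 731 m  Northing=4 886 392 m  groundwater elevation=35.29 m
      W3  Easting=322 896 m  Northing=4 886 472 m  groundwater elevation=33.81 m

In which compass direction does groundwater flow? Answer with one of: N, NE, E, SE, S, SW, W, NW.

Three-point gradient (reference W1): Δ to W2 = (-210, -60, +2.61), Δ to W3 = (-45, 20, +1.13).
∂h/∂x = -0.01739, ∂h/∂y = +0.01737 (det = -6900).
Flow = −∇h = (+0.01739 east, -0.01737 north), which points southeast.

SE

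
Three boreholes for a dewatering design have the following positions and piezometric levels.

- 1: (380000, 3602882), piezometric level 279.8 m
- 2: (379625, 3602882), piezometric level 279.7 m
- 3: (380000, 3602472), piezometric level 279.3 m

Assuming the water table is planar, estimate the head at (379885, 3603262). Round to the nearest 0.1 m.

∂h/∂x = (279.7 − 279.8) / (379625 − 380000) = +0.0002667
∂h/∂y = (279.3 − 279.8) / (3602472 − 3602882) = +0.001220
h(379885, 3603262) = 279.8 + (+0.0002667)·(-115) + (+0.001220)·(380) = 279.8 -0.031 +0.463 = 280.233 m.

280.2 m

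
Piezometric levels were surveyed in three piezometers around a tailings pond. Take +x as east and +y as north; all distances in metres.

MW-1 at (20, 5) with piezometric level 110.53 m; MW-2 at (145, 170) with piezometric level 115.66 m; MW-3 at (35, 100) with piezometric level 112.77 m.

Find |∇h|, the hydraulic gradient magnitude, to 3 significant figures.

0.0250

With h = a·x + b·y + c and MW-1 as origin, the differences give:
  125·a + 165·b = +5.13
  15·a + 95·b = +2.24
Eliminate b (×95 and ×165, subtract): 9400·a = 117.750 → a = ∂h/∂x = +0.01253
Back-substitute: b = ∂h/∂y = +0.02160.
|∇h| = √(0.01253² + 0.02160²) = 0.02497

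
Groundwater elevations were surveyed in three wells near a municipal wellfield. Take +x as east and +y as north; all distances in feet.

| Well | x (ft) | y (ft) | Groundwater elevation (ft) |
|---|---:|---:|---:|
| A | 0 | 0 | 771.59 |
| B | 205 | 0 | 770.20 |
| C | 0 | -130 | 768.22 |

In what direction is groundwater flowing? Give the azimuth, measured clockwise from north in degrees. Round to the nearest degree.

165°

∂h/∂x = (770.20 − 771.59) / (205 − 0) = -0.006780
∂h/∂y = (768.22 − 771.59) / (-130 − 0) = +0.02592
Flow direction (−∇h) has components (+0.006780 E, -0.02592 N).
Azimuth = atan2(E, N) = atan2(+0.006780, -0.02592) = 165.3° ≈ 165°.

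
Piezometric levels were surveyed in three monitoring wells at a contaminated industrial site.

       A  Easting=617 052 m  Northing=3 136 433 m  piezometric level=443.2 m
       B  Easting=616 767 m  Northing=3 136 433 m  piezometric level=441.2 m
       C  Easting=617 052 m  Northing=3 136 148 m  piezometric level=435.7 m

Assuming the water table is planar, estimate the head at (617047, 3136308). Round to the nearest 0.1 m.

439.9 m

∂h/∂x = (441.2 − 443.2) / (616767 − 617052) = +0.007018
∂h/∂y = (435.7 − 443.2) / (3136148 − 3136433) = +0.02632
h(617047, 3136308) = 443.2 + (+0.007018)·(-5) + (+0.02632)·(-125) = 443.2 -0.035 -3.289 = 439.875 m.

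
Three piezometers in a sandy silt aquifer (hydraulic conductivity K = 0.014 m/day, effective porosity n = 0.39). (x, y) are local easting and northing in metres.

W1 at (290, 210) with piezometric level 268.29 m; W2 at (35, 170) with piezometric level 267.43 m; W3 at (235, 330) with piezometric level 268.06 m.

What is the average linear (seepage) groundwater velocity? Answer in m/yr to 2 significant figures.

Taking W1 as reference: W2−W1 = (-255, -40, -0.86); W3−W1 = (-55, 120, -0.23).
Solve a·Δx + b·Δy = Δh: det = (-255)·120 − (-55)·(-40) = -32800.
∂h/∂x = [(-0.86)·120 − (-0.23)·(-40)] / -32800 = +0.003427
∂h/∂y = [(-255)·(-0.23) − (-55)·(-0.86)] / -32800 = -0.0003460
|∇h| = √(0.003427² + -0.0003460²) = 0.003444
Seepage velocity v = K·i/n = 0.014 × 0.003444 / 0.39 = 0.0001236 m/day = 0.04514 m/yr.

0.045 m/yr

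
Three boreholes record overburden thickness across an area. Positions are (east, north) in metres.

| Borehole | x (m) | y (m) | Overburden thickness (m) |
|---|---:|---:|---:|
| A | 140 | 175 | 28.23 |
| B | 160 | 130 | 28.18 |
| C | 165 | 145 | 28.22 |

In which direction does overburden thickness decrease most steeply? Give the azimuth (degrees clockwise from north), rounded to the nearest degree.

Differences from A: to B (Δx, Δy, Δh) = (20, -45, -0.05); to C = (25, -30, -0.01).
Determinant of the coordinate differences = 20·(-30) − 25·(-45) = 525.
∂d/∂x = [(-0.05)·(-30) − (-0.01)·(-45)] / 525 = +0.002000
∂d/∂y = [20·(-0.01) − 25·(-0.05)] / 525 = +0.002000
Steepest decrease is along −∇f: components (-0.002000 E, -0.002000 N).
Azimuth = atan2(-0.002000, -0.002000) = 225.0° ≈ 225°.

225°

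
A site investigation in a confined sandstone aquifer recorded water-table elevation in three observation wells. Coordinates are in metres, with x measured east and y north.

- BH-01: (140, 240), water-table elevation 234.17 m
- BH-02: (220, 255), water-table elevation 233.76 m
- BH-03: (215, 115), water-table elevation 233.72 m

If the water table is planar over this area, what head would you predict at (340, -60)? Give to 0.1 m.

233.0 m

With h = a·x + b·y + c and BH-01 as origin, the differences give:
  80·a + 15·b = -0.41
  75·a + (-125)·b = -0.45
Eliminate b (×(-125) and ×15, subtract): -11125·a = 58.000 → a = ∂h/∂x = -0.005213
Back-substitute: b = ∂h/∂y = +0.0004719.
h(340, -60) = 234.17 + (-0.005213)·(200) + (+0.0004719)·(-300) = 234.17 -1.043 -0.142 = 232.986 m.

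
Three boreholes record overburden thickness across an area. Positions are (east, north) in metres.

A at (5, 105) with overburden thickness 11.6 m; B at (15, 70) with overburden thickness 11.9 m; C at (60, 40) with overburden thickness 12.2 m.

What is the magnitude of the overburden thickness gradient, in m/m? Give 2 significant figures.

Taking A as reference: B−A = (10, -35, +0.3); C−A = (55, -65, +0.6).
Determinant of the coordinate differences = 10·(-65) − 55·(-35) = 1275.
∂d/∂x = [(+0.3)·(-65) − (+0.6)·(-35)] / 1275 = +0.001176
∂d/∂y = [10·(+0.6) − 55·(+0.3)] / 1275 = -0.008235
|∇f| = √(0.001176² + -0.008235²) = 0.008319 m/m

0.0083 m/m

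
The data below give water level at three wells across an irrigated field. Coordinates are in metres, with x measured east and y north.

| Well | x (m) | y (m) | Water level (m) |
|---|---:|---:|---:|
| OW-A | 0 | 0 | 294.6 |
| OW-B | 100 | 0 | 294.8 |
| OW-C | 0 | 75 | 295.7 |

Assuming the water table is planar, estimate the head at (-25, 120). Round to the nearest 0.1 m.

∂h/∂x = (294.8 − 294.6) / (100 − 0) = +0.002000
∂h/∂y = (295.7 − 294.6) / (75 − 0) = +0.01467
h(-25, 120) = 294.6 + (+0.002000)·(-25) + (+0.01467)·(120) = 294.6 -0.050 +1.760 = 296.310 m.

296.3 m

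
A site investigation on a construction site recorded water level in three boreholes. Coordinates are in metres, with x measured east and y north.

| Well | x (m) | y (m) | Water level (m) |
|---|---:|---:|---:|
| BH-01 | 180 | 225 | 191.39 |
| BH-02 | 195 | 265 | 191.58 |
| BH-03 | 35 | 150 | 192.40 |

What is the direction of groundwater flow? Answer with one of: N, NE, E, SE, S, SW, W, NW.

SE

With h = a·x + b·y + c and BH-01 as origin, the differences give:
  15·a + 40·b = +0.19
  (-145)·a + (-75)·b = +1.01
Eliminate b (×(-75) and ×40, subtract): 4675·a = -54.650 → a = ∂h/∂x = -0.01169
Back-substitute: b = ∂h/∂y = +0.009134.
Flow = −∇h = (+0.01169 east, -0.009134 north), which points southeast.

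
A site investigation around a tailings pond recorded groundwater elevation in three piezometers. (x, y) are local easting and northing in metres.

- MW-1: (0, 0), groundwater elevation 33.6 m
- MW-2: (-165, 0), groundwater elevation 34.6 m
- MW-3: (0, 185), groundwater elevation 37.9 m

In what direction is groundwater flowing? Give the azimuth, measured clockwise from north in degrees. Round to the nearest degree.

165°

∂h/∂x = (34.6 − 33.6) / (-165 − 0) = -0.006061
∂h/∂y = (37.9 − 33.6) / (185 − 0) = +0.02324
Flow direction (−∇h) has components (+0.006061 E, -0.02324 N).
Azimuth = atan2(E, N) = atan2(+0.006061, -0.02324) = 165.4° ≈ 165°.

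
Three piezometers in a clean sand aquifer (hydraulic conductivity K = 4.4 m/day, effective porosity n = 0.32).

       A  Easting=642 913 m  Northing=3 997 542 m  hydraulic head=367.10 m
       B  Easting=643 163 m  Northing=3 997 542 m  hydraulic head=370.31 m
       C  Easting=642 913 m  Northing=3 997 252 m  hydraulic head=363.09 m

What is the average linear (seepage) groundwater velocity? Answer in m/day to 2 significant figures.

0.26 m/day

∂h/∂x = (370.31 − 367.10) / (643163 − 642913) = +0.01284
∂h/∂y = (363.09 − 367.10) / (3997252 − 3997542) = +0.01383
|∇h| = √(0.01284² + 0.01383²) = 0.01887
Seepage velocity v = K·i/n = 4.4 × 0.01887 / 0.32 = 0.2595 m/day.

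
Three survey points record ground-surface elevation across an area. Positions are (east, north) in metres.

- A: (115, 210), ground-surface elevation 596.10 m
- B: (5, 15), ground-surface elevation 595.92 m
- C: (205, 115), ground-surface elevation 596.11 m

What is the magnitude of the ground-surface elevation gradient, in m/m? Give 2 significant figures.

With z = a·x + b·y + c and A as origin, the differences give:
  (-110)·a + (-195)·b = -0.18
  90·a + (-95)·b = +0.01
Eliminate b (×(-95) and ×(-195), subtract): 28000·a = 19.050 → a = ∂z/∂x = +0.0006804
Back-substitute: b = ∂z/∂y = +0.0005393.
|∇f| = √(0.0006804² + 0.0005393²) = 0.0008682 m/m

0.00087 m/m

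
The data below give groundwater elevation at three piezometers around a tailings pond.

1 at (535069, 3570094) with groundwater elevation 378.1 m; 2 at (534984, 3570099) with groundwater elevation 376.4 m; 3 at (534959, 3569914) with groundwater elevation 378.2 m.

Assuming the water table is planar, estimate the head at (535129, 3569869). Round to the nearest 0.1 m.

Differences from 1: to 2 (Δx, Δy, Δh) = (-85, 5, -1.7); to 3 = (-110, -180, +0.1).
Solve a·Δx + b·Δy = Δh: det = (-85)·(-180) − (-110)·5 = 15850.
∂h/∂x = [(-1.7)·(-180) − (+0.1)·5] / 15850 = +0.01927
∂h/∂y = [(-85)·(+0.1) − (-110)·(-1.7)] / 15850 = -0.01233
h(535129, 3569869) = 378.1 + (+0.01927)·(60) + (-0.01233)·(-225) = 378.1 +1.156 +2.775 = 382.032 m.

382.0 m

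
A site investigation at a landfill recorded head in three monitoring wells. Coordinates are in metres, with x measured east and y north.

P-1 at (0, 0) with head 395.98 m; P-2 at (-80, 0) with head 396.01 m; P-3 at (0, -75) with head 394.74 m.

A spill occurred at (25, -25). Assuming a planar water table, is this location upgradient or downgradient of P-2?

downgradient

∂h/∂x = (396.01 − 395.98) / (-80 − 0) = -0.0003750
∂h/∂y = (394.74 − 395.98) / (-75 − 0) = +0.01653
Head at (25, -25) = 395.98 + (-0.0003750)·(25) + (+0.01653)·(-25) = 395.56 m.
That is lower than the 396.01 m at P-2, so the point is downgradient.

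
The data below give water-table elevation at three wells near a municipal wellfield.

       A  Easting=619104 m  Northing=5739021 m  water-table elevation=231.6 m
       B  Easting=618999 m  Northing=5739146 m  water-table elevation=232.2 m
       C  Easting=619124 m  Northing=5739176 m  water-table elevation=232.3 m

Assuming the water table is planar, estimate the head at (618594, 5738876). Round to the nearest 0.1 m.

231.1 m

Differences from A: to B (Δx, Δy, Δh) = (-105, 125, +0.6); to C = (20, 155, +0.7).
Determinant of the coordinate differences = (-105)·155 − 20·125 = -18775.
∂h/∂x = [(+0.6)·155 − (+0.7)·125] / -18775 = -0.0002929
∂h/∂y = [(-105)·(+0.7) − 20·(+0.6)] / -18775 = +0.004554
h(618594, 5738876) = 231.6 + (-0.0002929)·(-510) + (+0.004554)·(-145) = 231.6 +0.149 -0.660 = 231.089 m.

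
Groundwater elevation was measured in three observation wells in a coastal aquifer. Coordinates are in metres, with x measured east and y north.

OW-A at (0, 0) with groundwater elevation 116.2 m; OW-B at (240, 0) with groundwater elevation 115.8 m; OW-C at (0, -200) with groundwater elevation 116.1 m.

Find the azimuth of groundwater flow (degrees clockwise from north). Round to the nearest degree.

107°

∂h/∂x = (115.8 − 116.2) / (240 − 0) = -0.001667
∂h/∂y = (116.1 − 116.2) / (-200 − 0) = +0.0005000
Flow direction (−∇h) has components (+0.001667 E, -0.0005000 N).
Azimuth = atan2(E, N) = atan2(+0.001667, -0.0005000) = 106.7° ≈ 107°.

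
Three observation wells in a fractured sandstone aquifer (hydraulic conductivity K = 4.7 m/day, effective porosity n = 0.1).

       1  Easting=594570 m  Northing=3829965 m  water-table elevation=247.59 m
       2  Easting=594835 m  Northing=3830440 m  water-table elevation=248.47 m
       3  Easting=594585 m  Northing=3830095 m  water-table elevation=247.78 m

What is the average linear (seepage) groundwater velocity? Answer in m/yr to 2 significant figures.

28 m/yr

Taking 1 as reference: 2−1 = (265, 475, +0.88); 3−1 = (15, 130, +0.19).
Determinant of the coordinate differences = 265·130 − 15·475 = 27325.
∂h/∂x = [(+0.88)·130 − (+0.19)·475] / 27325 = +0.0008838
∂h/∂y = [265·(+0.19) − 15·(+0.88)] / 27325 = +0.001360
|∇h| = √(0.0008838² + 0.001360²) = 0.001622
Seepage velocity v = K·i/n = 4.7 × 0.001622 / 0.1 = 0.07623 m/day = 27.84 m/yr.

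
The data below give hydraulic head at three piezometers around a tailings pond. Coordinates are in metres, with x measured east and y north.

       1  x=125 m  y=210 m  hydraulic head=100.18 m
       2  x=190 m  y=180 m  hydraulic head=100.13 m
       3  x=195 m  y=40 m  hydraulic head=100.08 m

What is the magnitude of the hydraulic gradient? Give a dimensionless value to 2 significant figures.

Three-point gradient (reference 1): Δ to 2 = (65, -30, -0.05), Δ to 3 = (70, -170, -0.10).
∂h/∂x = -0.0006145, ∂h/∂y = +0.0003352 (det = -8950).
|∇h| = √(-0.0006145² + 0.0003352²) = 0.0007

0.00070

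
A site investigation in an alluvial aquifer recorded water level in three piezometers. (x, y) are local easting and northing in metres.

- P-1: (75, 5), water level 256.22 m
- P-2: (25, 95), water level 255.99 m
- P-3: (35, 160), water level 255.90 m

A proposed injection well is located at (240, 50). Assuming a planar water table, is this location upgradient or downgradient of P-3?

upgradient

Taking P-1 as reference: P-2−P-1 = (-50, 90, -0.23); P-3−P-1 = (-40, 155, -0.32).
Solve a·Δx + b·Δy = Δh: det = (-50)·155 − (-40)·90 = -4150.
∂h/∂x = [(-0.23)·155 − (-0.32)·90] / -4150 = +0.001651
∂h/∂y = [(-50)·(-0.32) − (-40)·(-0.23)] / -4150 = -0.001639
Head at (240, 50) = 256.22 + (+0.001651)·(165) + (-0.001639)·(45) = 256.42 m.
That is higher than the 255.90 m at P-3, so the point is upgradient.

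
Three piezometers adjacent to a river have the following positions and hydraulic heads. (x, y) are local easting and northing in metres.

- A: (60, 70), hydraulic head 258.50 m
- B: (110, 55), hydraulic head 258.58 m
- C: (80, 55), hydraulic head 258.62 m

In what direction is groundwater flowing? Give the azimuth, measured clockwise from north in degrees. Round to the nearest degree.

With h = a·x + b·y + c and A as origin, the differences give:
  50·a + (-15)·b = +0.08
  20·a + (-15)·b = +0.12
Eliminate b (×(-15) and ×(-15), subtract): -450·a = 0.600 → a = ∂h/∂x = -0.001333
Back-substitute: b = ∂h/∂y = -0.009778.
Flow direction (−∇h) has components (+0.001333 E, +0.009778 N).
Azimuth = atan2(E, N) = atan2(+0.001333, +0.009778) = 7.8° ≈ 008°.

008°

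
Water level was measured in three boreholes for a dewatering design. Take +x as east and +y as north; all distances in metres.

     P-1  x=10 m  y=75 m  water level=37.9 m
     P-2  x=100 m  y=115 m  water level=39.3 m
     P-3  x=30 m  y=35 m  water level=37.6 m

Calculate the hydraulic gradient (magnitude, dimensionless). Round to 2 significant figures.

0.016

With h = a·x + b·y + c and P-1 as origin, the differences give:
  90·a + 40·b = +1.4
  20·a + (-40)·b = -0.3
Eliminate b (×(-40) and ×40, subtract): -4400·a = -44.00 → a = ∂h/∂x = +0.01000
Back-substitute: b = ∂h/∂y = +0.01250.
|∇h| = √(0.01000² + 0.01250²) = 0.01601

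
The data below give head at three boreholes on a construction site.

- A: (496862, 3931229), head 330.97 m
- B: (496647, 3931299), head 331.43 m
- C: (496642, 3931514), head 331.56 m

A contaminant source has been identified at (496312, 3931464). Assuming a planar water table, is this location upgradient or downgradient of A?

upgradient

With h = a·x + b·y + c and A as origin, the differences give:
  (-215)·a + 70·b = +0.46
  (-220)·a + 285·b = +0.59
Eliminate b (×285 and ×70, subtract): -45875·a = 89.800 → a = ∂h/∂x = -0.001957
Back-substitute: b = ∂h/∂y = +0.0005591.
Head at (496312, 3931464) = 330.97 + (-0.001957)·(-550) + (+0.0005591)·(235) = 332.18 m.
That is higher than the 330.97 m at A, so the point is upgradient.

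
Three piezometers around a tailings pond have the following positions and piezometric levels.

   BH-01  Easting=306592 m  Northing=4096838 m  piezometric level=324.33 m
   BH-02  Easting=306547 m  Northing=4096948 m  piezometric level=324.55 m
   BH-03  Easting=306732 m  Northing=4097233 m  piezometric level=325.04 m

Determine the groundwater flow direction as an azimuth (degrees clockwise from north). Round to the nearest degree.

172°

Differences from BH-01: to BH-02 (Δx, Δy, Δh) = (-45, 110, +0.22); to BH-03 = (140, 395, +0.71).
Solve a·Δx + b·Δy = Δh: det = (-45)·395 − 140·110 = -33175.
∂h/∂x = [(+0.22)·395 − (+0.71)·110] / -33175 = -0.0002653
∂h/∂y = [(-45)·(+0.71) − 140·(+0.22)] / -33175 = +0.001891
Flow direction (−∇h) has components (+0.0002653 E, -0.001891 N).
Azimuth = atan2(E, N) = atan2(+0.0002653, -0.001891) = 172.0° ≈ 172°.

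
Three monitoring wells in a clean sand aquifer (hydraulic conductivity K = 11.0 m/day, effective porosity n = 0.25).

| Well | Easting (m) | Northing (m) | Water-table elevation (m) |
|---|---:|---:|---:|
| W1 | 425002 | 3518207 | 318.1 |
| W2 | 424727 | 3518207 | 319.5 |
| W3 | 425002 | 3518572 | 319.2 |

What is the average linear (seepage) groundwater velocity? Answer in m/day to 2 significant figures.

0.26 m/day

∂h/∂x = (319.5 − 318.1) / (424727 − 425002) = -0.005091
∂h/∂y = (319.2 − 318.1) / (3518572 − 3518207) = +0.003014
|∇h| = √(-0.005091² + 0.003014²) = 0.005916
Seepage velocity v = K·i/n = 11.0 × 0.005916 / 0.25 = 0.2603 m/day.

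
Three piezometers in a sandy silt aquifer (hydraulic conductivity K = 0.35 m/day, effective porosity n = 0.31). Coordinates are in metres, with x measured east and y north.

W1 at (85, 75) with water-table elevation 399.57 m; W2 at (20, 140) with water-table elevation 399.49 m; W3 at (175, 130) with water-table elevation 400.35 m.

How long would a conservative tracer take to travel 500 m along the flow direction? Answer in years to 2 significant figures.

Differences from W1: to W2 (Δx, Δy, Δh) = (-65, 65, -0.08); to W3 = (90, 55, +0.78).
Determinant of the coordinate differences = (-65)·55 − 90·65 = -9425.
∂h/∂x = [(-0.08)·55 − (+0.78)·65] / -9425 = +0.005846
∂h/∂y = [(-65)·(+0.78) − 90·(-0.08)] / -9425 = +0.004615
|∇h| = √(0.005846² + 0.004615²) = 0.007448
Seepage velocity v = K·i/n = 0.35 × 0.007448 / 0.31 = 0.008409 m/day.
t = 500 / 0.008409 = 5.946e+04 days = 163 years.

160 years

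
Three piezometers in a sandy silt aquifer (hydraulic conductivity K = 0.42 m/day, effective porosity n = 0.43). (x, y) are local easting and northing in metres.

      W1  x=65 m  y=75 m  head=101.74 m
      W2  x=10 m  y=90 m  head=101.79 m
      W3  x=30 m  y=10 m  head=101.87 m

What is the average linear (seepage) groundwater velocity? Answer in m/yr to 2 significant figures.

0.65 m/yr

Three-point gradient (reference W1): Δ to W2 = (-55, 15, +0.05), Δ to W3 = (-35, -65, +0.13).
∂h/∂x = -0.001268, ∂h/∂y = -0.001317 (det = 4100).
|∇h| = √(-0.001268² + -0.001317²) = 0.001828
Seepage velocity v = K·i/n = 0.42 × 0.001828 / 0.43 = 0.001785 m/day = 0.652 m/yr.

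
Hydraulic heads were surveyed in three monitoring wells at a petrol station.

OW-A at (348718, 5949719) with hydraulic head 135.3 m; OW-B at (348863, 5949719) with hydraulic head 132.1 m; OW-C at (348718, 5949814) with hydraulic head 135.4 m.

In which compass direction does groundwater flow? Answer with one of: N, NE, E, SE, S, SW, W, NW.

E

∂h/∂x = (132.1 − 135.3) / (348863 − 348718) = -0.02207
∂h/∂y = (135.4 − 135.3) / (5949814 − 5949719) = +0.001053
Flow = −∇h = (+0.02207 east, -0.001053 north), which points east.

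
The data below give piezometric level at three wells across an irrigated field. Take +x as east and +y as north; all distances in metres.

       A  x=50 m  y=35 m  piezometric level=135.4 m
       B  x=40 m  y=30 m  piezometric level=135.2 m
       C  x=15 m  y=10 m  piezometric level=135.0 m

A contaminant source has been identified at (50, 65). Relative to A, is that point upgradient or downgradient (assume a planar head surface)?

With h = a·x + b·y + c and A as origin, the differences give:
  (-10)·a + (-5)·b = -0.2
  (-35)·a + (-25)·b = -0.4
Eliminate b (×(-25) and ×(-5), subtract): 75·a = 3.00 → a = ∂h/∂x = +0.04000
Back-substitute: b = ∂h/∂y = -0.04000.
Head at (50, 65) = 135.4 + (+0.04000)·(0) + (-0.04000)·(30) = 134.20 m.
That is lower than the 135.4 m at A, so the point is downgradient.

downgradient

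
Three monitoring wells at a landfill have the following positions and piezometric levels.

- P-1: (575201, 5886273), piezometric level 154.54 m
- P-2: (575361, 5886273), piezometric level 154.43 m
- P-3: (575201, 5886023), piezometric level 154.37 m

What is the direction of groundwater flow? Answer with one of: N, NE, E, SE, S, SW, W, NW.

∂h/∂x = (154.43 − 154.54) / (575361 − 575201) = -0.0006875
∂h/∂y = (154.37 − 154.54) / (5886023 − 5886273) = +0.0006800
Flow = −∇h = (+0.0006875 east, -0.0006800 north), which points southeast.

SE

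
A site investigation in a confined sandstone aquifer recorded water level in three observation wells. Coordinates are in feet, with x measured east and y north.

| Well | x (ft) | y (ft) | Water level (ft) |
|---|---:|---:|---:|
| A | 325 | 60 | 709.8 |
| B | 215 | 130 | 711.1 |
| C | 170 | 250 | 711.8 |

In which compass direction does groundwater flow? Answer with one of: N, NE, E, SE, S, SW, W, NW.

E

Taking A as reference: B−A = (-110, 70, +1.3); C−A = (-155, 190, +2.0).
Solve a·Δx + b·Δy = Δh: det = (-110)·190 − (-155)·70 = -10050.
∂h/∂x = [(+1.3)·190 − (+2.0)·70] / -10050 = -0.01065
∂h/∂y = [(-110)·(+2.0) − (-155)·(+1.3)] / -10050 = +0.001841
Flow = −∇h = (+0.01065 east, -0.001841 north), which points east.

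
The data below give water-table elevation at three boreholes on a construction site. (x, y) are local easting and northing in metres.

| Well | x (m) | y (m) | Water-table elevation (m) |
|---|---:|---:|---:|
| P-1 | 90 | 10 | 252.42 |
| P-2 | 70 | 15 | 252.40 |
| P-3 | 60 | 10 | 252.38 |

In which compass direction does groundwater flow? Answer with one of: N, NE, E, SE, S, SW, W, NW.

SW

Differences from P-1: to P-2 (Δx, Δy, Δh) = (-20, 5, -0.02); to P-3 = (-30, 0, -0.04).
Determinant of the coordinate differences = (-20)·0 − (-30)·5 = 150.
∂h/∂x = [(-0.02)·0 − (-0.04)·5] / 150 = +0.001333
∂h/∂y = [(-20)·(-0.04) − (-30)·(-0.02)] / 150 = +0.001333
Flow = −∇h = (-0.001333 east, -0.001333 north), which points southwest.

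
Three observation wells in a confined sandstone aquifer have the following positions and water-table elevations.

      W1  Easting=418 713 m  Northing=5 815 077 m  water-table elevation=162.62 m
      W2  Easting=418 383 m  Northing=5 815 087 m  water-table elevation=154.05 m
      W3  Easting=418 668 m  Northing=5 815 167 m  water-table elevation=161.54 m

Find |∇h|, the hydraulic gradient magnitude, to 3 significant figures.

0.0260

Differences from W1: to W2 (Δx, Δy, Δh) = (-330, 10, -8.57); to W3 = (-45, 90, -1.08).
Solve a·Δx + b·Δy = Δh: det = (-330)·90 − (-45)·10 = -29250.
∂h/∂x = [(-8.57)·90 − (-1.08)·10] / -29250 = +0.02600
∂h/∂y = [(-330)·(-1.08) − (-45)·(-8.57)] / -29250 = +0.0010000
|∇h| = √(0.02600² + 0.0010000²) = 0.02602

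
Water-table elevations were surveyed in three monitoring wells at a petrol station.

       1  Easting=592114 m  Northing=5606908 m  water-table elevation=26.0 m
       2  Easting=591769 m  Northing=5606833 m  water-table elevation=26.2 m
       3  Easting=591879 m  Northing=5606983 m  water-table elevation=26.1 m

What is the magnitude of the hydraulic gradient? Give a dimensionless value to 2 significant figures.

Differences from 1: to 2 (Δx, Δy, Δh) = (-345, -75, +0.2); to 3 = (-235, 75, +0.1).
Solve a·Δx + b·Δy = Δh: det = (-345)·75 − (-235)·(-75) = -43500.
∂h/∂x = [(+0.2)·75 − (+0.1)·(-75)] / -43500 = -0.0005172
∂h/∂y = [(-345)·(+0.1) − (-235)·(+0.2)] / -43500 = -0.0002874
|∇h| = √(-0.0005172² + -0.0002874²) = 0.0005917

0.00059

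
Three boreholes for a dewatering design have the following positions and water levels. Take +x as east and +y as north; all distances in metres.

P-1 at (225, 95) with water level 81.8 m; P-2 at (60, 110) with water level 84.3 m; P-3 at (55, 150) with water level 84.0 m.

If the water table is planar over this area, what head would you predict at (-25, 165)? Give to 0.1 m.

85.1 m

Taking P-1 as reference: P-2−P-1 = (-165, 15, +2.5); P-3−P-1 = (-170, 55, +2.2).
Solve a·Δx + b·Δy = Δh: det = (-165)·55 − (-170)·15 = -6525.
∂h/∂x = [(+2.5)·55 − (+2.2)·15] / -6525 = -0.01602
∂h/∂y = [(-165)·(+2.2) − (-170)·(+2.5)] / -6525 = -0.009502
h(-25, 165) = 81.8 + (-0.01602)·(-250) + (-0.009502)·(70) = 81.8 +4.004 -0.665 = 85.139 m.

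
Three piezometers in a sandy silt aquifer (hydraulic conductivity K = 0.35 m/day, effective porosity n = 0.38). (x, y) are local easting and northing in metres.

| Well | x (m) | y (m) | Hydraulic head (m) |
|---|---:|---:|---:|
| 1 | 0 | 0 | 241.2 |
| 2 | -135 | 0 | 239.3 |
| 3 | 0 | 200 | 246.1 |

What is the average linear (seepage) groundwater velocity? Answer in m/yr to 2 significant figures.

9.5 m/yr

∂h/∂x = (239.3 − 241.2) / (-135 − 0) = +0.01407
∂h/∂y = (246.1 − 241.2) / (200 − 0) = +0.02450
|∇h| = √(0.01407² + 0.02450²) = 0.02825
Seepage velocity v = K·i/n = 0.35 × 0.02825 / 0.38 = 0.02602 m/day = 9.504 m/yr.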